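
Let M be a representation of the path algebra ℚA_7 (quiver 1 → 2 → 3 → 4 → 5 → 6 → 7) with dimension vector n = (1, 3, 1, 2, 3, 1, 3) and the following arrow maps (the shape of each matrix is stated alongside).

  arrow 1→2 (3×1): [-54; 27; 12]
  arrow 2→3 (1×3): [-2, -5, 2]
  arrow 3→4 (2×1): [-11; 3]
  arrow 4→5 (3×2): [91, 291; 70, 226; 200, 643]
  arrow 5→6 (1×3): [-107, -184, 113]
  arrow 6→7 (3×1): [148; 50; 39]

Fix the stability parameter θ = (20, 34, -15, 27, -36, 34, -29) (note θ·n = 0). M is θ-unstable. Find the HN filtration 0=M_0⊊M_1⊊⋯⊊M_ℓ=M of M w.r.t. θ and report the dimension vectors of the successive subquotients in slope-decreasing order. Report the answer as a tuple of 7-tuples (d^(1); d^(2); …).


Via rank(M_{q-1}∘⋯∘M_p): M ≅ I[1,7], I[2,2]^2, I[4,5], I[5,5], I[7,7]^2.
μ_θ-semistable layers: μ^(1)=34; μ^(2)=5; μ^(3)=-9/2; μ^(4)=-29; μ^(5)=-36

((0, 2, 0, 0, 0, 0, 0); (1, 1, 1, 1, 1, 1, 1); (0, 0, 0, 1, 1, 0, 0); (0, 0, 0, 0, 0, 0, 2); (0, 0, 0, 0, 1, 0, 0))


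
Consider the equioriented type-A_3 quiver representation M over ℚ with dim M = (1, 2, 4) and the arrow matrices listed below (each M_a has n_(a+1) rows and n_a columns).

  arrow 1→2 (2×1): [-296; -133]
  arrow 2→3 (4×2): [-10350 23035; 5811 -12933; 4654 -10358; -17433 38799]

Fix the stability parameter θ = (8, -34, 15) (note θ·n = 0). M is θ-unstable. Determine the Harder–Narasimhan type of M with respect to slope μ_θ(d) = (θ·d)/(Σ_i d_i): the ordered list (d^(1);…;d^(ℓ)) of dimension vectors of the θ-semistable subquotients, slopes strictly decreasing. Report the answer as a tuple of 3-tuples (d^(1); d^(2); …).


Interval decomposition of M: I[1,3], I[2,3], I[3,3]^2.
HN type (ℓ=3): μ^(1)=15; μ^(2)=-13; μ^(3)=-34

((0, 0, 4); (1, 1, 0); (0, 1, 0))


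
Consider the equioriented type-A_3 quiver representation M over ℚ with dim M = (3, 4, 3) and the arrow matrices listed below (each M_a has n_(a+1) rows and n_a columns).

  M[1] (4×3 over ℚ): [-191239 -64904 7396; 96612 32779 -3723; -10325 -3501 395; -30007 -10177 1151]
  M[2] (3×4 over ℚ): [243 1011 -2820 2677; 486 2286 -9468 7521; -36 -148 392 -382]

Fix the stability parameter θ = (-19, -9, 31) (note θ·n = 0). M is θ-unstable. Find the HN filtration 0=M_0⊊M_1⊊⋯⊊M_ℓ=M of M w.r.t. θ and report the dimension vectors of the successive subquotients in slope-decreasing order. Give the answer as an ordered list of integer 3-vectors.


Barcode: M ≅ I[1,2], I[1,3]^2, I[2,2], I[3,3]. HN layers by μ_θ (3 steps, strictly decreasing):
  μ^(1)=31; μ^(2)=-9; μ^(3)=-19

((0, 0, 3); (0, 4, 0); (3, 0, 0))


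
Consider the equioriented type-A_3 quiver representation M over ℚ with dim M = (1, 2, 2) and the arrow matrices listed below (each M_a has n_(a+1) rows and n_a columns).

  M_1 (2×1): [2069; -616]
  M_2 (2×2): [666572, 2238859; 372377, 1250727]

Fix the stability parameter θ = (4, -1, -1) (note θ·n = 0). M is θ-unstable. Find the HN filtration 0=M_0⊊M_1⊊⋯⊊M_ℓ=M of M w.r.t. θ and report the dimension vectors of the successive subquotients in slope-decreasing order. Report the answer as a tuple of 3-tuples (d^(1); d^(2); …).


Interval decomposition of M: I[1,3], I[2,3].
HN type (ℓ=2): μ^(1)=2/3; μ^(2)=-1

((1, 1, 1); (0, 1, 1))


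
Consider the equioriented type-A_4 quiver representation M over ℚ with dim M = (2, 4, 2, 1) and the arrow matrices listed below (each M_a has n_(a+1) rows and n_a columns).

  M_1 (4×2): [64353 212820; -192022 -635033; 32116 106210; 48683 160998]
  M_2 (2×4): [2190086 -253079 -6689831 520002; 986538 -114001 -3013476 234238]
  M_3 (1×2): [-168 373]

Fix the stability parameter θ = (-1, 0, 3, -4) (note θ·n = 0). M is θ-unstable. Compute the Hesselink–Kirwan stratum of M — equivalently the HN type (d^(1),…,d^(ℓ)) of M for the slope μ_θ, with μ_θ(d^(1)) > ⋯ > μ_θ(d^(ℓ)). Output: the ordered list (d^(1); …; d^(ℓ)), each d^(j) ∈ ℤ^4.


Via rank(M_{q-1}∘⋯∘M_p): M ≅ I[1,2], I[1,4], I[2,2], I[2,3].
μ_θ-semistable layers: μ^(1)=3; μ^(2)=0; μ^(3)=-1/3; μ^(4)=-1

((0, 0, 1, 0); (0, 3, 0, 0); (0, 1, 1, 1); (2, 0, 0, 0))


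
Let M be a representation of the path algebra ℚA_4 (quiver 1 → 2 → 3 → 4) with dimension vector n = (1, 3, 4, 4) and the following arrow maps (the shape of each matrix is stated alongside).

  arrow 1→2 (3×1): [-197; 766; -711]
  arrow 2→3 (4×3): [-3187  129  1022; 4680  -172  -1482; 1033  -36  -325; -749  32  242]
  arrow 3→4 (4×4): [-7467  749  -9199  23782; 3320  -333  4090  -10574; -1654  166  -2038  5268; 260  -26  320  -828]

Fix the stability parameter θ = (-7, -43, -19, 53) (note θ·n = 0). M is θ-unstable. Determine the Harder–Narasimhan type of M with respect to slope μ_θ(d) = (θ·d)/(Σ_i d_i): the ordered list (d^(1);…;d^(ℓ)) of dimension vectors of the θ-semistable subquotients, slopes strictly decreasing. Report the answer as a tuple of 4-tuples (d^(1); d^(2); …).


Via rank(M_{q-1}∘⋯∘M_p): M ≅ I[1,4], I[2,3]^2, I[3,4], I[4,4]^2.
μ_θ-semistable layers: μ^(1)=53; μ^(2)=-19; μ^(3)=-25; μ^(4)=-43

((0, 0, 0, 4); (0, 0, 4, 0); (1, 1, 0, 0); (0, 2, 0, 0))


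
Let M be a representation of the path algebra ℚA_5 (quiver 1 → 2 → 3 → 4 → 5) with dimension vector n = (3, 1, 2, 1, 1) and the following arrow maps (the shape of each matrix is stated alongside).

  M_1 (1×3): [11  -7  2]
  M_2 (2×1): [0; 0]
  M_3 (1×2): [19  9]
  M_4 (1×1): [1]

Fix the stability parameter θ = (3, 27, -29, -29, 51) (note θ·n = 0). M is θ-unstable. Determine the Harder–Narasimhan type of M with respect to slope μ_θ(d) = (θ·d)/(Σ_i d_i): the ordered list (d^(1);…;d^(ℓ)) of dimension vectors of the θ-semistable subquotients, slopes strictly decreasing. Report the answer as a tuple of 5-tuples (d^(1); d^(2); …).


Via rank(M_{q-1}∘⋯∘M_p): M ≅ I[1,1]^2, I[1,2], I[3,3], I[3,5].
μ_θ-semistable layers: μ^(1)=51; μ^(2)=27; μ^(3)=3; μ^(4)=-29

((0, 0, 0, 0, 1); (0, 1, 0, 0, 0); (3, 0, 0, 0, 0); (0, 0, 2, 1, 0))


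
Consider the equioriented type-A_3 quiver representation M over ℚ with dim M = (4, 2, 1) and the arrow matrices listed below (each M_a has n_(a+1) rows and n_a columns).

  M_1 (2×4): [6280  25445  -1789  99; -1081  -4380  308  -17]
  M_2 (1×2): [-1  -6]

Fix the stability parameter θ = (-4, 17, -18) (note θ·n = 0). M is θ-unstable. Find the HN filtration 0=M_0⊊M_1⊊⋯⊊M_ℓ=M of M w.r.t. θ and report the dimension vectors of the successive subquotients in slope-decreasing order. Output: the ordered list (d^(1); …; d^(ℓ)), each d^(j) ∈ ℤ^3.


Interval decomposition of M: I[1,1]^2, I[1,2], I[1,3].
HN type (ℓ=3): μ^(1)=17; μ^(2)=-1/2; μ^(3)=-4

((0, 1, 0); (0, 1, 1); (4, 0, 0))


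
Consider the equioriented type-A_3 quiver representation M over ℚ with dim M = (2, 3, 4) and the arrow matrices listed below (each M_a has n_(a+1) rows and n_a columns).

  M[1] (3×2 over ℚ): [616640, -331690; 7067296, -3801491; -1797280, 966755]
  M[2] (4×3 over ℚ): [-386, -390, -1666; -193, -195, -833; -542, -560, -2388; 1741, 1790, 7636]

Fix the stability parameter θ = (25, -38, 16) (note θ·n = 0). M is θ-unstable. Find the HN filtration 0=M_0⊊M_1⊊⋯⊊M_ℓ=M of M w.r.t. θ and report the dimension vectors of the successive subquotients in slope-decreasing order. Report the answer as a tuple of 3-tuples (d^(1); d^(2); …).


Barcode: M ≅ I[1,1], I[1,2], I[2,3]^2, I[3,3]^2. HN layers by μ_θ (4 steps, strictly decreasing):
  μ^(1)=25; μ^(2)=16; μ^(3)=-13/2; μ^(4)=-38

((1, 0, 0); (0, 0, 4); (1, 1, 0); (0, 2, 0))


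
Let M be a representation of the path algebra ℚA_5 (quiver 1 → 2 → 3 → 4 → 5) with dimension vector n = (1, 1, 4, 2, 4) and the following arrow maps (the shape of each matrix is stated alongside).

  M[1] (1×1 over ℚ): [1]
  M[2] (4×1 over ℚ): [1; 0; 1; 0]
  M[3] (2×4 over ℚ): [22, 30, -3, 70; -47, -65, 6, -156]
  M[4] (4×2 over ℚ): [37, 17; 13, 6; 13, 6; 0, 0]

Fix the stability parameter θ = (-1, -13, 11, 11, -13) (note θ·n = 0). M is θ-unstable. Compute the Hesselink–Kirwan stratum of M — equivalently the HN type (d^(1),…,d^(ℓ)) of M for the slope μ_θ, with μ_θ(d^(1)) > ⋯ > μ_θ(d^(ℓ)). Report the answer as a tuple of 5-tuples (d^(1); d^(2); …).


Barcode: M ≅ I[1,5], I[3,3]^2, I[3,5], I[5,5]^2. HN layers by μ_θ (4 steps, strictly decreasing):
  μ^(1)=11; μ^(2)=3; μ^(3)=-7; μ^(4)=-13

((0, 0, 2, 0, 0); (0, 0, 2, 2, 2); (1, 1, 0, 0, 0); (0, 0, 0, 0, 2))


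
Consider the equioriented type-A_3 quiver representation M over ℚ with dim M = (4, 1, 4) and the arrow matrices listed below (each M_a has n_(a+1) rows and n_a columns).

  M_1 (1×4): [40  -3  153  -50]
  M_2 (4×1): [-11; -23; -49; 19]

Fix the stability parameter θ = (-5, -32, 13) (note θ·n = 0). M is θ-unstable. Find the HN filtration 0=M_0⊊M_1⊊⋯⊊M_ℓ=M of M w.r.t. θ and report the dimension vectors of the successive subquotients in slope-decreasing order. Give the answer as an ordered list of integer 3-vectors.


Barcode: M ≅ I[1,1]^3, I[1,3], I[3,3]^3. HN layers by μ_θ (3 steps, strictly decreasing):
  μ^(1)=13; μ^(2)=-5; μ^(3)=-37/2

((0, 0, 4); (3, 0, 0); (1, 1, 0))


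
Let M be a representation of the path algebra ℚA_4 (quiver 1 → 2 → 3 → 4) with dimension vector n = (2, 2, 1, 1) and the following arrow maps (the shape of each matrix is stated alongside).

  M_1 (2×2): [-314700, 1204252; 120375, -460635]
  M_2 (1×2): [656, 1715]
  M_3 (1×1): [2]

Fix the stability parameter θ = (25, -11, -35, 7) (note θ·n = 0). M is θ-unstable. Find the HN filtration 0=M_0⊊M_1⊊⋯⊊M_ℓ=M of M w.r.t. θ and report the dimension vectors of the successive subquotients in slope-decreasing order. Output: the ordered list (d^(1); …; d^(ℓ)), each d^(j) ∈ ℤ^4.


Interval decomposition of M: I[1,1], I[1,4], I[2,2].
HN type (ℓ=4): μ^(1)=25; μ^(2)=7; μ^(3)=-7; μ^(4)=-11

((1, 0, 0, 0); (0, 0, 0, 1); (1, 1, 1, 0); (0, 1, 0, 0))


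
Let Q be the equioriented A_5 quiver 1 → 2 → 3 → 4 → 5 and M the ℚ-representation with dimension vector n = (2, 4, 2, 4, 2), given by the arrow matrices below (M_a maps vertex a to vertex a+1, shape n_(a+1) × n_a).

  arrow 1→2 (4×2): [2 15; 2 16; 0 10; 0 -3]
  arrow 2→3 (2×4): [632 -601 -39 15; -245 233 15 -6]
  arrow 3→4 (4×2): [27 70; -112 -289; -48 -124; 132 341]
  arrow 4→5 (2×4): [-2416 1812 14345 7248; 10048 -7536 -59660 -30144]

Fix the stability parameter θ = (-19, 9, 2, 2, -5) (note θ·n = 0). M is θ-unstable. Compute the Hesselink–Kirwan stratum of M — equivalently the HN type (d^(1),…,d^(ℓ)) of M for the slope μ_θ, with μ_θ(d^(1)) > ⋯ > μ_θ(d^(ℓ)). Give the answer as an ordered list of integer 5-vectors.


Interval decomposition of M: I[1,4]^2, I[2,2]^2, I[4,4], I[4,5], I[5,5].
HN type (ℓ=6): μ^(1)=9; μ^(2)=13/3; μ^(3)=2; μ^(4)=-3/2; μ^(5)=-5; μ^(6)=-19

((0, 2, 0, 0, 0); (0, 2, 2, 2, 0); (0, 0, 0, 1, 0); (0, 0, 0, 1, 1); (0, 0, 0, 0, 1); (2, 0, 0, 0, 0))


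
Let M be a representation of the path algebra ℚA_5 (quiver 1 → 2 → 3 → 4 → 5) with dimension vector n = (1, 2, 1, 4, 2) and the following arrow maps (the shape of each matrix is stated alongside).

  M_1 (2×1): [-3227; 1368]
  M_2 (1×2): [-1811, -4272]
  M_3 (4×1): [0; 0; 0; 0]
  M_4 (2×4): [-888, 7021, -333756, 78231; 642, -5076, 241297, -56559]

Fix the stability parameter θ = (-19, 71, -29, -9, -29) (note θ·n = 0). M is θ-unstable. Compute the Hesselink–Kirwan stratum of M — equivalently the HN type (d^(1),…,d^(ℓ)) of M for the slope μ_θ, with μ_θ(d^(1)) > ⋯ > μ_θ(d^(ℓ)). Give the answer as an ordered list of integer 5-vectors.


Via rank(M_{q-1}∘⋯∘M_p): M ≅ I[1,3], I[2,2], I[4,4]^2, I[4,5]^2.
μ_θ-semistable layers: μ^(1)=71; μ^(2)=21; μ^(3)=-9; μ^(4)=-19

((0, 1, 0, 0, 0); (0, 1, 1, 0, 0); (0, 0, 0, 2, 0); (1, 0, 0, 2, 2))


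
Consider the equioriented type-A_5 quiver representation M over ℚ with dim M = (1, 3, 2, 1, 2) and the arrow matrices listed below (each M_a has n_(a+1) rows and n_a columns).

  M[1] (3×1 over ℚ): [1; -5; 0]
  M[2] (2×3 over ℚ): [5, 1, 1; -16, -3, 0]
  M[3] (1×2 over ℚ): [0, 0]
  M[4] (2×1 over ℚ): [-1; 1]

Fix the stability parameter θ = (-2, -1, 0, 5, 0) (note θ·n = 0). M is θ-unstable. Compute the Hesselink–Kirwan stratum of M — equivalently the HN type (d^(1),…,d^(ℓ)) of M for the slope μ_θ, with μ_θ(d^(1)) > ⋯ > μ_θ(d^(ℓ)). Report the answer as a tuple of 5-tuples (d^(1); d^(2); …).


Via rank(M_{q-1}∘⋯∘M_p): M ≅ I[1,3], I[2,2], I[2,3], I[4,5], I[5,5].
μ_θ-semistable layers: μ^(1)=5/2; μ^(2)=0; μ^(3)=-1; μ^(4)=-2

((0, 0, 0, 1, 1); (0, 0, 2, 0, 1); (0, 3, 0, 0, 0); (1, 0, 0, 0, 0))


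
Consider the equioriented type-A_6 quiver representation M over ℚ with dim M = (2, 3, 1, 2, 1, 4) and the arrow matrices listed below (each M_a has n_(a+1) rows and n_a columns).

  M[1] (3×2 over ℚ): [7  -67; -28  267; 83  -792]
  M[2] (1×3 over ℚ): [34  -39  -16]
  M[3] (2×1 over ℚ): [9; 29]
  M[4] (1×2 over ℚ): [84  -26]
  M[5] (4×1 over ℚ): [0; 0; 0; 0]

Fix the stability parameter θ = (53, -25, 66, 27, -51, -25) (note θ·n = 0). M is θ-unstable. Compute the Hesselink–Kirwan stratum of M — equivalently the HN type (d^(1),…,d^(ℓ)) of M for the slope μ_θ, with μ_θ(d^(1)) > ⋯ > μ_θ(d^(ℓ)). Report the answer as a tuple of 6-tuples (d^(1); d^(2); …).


Interval decomposition of M: I[1,2], I[1,5], I[2,2], I[4,4], I[6,6]^4.
HN type (ℓ=3): μ^(1)=27; μ^(2)=14; μ^(3)=-25

((0, 0, 0, 1, 0, 0); (2, 2, 1, 1, 1, 0); (0, 1, 0, 0, 0, 4))


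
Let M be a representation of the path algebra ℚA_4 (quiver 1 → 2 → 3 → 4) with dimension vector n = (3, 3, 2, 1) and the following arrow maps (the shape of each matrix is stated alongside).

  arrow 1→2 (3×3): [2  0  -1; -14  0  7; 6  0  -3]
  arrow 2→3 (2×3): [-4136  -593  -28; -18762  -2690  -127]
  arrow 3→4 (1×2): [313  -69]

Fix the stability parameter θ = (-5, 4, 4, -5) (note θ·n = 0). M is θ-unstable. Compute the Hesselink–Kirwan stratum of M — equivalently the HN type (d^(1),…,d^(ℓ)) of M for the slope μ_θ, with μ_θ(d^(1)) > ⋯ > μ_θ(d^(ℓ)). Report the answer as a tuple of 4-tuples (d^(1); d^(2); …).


Via rank(M_{q-1}∘⋯∘M_p): M ≅ I[1,1]^2, I[1,3], I[2,2], I[2,4].
μ_θ-semistable layers: μ^(1)=4; μ^(2)=1; μ^(3)=-5

((0, 2, 1, 0); (0, 1, 1, 1); (3, 0, 0, 0))


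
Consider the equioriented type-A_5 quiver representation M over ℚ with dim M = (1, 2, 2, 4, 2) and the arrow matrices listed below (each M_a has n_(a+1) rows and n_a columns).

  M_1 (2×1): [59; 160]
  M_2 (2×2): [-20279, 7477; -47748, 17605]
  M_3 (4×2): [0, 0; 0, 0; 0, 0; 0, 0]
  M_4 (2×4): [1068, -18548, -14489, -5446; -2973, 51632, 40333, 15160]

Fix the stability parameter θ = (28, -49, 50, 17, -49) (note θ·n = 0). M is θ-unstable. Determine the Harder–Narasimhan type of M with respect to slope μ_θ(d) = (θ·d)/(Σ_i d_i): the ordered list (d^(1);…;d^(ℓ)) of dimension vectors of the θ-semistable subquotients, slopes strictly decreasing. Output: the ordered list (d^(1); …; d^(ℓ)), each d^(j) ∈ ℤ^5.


Interval decomposition of M: I[1,3], I[2,3], I[4,4]^2, I[4,5]^2.
HN type (ℓ=5): μ^(1)=50; μ^(2)=17; μ^(3)=-21/2; μ^(4)=-16; μ^(5)=-49

((0, 0, 2, 0, 0); (0, 0, 0, 2, 0); (1, 1, 0, 0, 0); (0, 0, 0, 2, 2); (0, 1, 0, 0, 0))


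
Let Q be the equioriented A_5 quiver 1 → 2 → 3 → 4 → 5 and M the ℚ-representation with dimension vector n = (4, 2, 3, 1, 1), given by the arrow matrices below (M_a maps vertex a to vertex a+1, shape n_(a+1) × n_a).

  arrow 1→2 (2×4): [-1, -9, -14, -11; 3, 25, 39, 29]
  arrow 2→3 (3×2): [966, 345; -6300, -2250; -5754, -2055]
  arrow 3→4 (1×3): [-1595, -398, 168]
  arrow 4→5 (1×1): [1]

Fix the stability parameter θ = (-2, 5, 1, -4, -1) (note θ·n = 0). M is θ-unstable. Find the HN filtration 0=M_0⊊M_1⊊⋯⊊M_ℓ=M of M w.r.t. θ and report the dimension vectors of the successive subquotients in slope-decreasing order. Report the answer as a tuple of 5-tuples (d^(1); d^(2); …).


Barcode: M ≅ I[1,1]^2, I[1,2], I[1,5], I[3,3]^2. HN layers by μ_θ (4 steps, strictly decreasing):
  μ^(1)=5; μ^(2)=1; μ^(3)=1/4; μ^(4)=-2

((0, 1, 0, 0, 0); (0, 0, 2, 0, 0); (0, 1, 1, 1, 1); (4, 0, 0, 0, 0))


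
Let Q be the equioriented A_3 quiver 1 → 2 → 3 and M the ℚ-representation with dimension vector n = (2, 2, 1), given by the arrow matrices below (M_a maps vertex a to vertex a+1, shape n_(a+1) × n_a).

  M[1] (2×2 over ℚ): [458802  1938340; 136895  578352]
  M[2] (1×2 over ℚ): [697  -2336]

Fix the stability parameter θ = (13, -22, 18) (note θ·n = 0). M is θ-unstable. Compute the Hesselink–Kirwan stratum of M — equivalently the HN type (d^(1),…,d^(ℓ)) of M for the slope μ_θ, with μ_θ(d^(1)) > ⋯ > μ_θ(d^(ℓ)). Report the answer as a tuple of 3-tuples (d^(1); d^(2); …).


Interval decomposition of M: I[1,2], I[1,3].
HN type (ℓ=2): μ^(1)=18; μ^(2)=-9/2

((0, 0, 1); (2, 2, 0))


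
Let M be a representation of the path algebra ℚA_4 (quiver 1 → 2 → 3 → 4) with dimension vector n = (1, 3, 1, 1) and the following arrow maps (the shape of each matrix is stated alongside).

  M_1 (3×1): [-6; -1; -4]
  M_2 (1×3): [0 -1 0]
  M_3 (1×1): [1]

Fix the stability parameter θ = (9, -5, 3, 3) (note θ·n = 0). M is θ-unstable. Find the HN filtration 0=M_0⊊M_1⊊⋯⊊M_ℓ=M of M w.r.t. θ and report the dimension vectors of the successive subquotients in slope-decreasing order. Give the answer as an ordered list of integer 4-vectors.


Barcode: M ≅ I[1,4], I[2,2]^2. HN layers by μ_θ (3 steps, strictly decreasing):
  μ^(1)=3; μ^(2)=2; μ^(3)=-5

((0, 0, 1, 1); (1, 1, 0, 0); (0, 2, 0, 0))


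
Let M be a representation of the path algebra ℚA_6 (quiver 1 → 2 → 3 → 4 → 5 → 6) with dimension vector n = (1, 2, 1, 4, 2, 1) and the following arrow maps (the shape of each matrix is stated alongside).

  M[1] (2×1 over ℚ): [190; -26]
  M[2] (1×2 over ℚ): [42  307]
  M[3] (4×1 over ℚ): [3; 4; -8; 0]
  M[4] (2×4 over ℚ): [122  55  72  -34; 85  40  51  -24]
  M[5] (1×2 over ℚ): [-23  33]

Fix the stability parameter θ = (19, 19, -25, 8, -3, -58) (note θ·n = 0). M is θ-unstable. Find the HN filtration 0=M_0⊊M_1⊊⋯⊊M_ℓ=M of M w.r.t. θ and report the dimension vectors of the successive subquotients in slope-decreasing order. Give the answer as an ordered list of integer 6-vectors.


Interval decomposition of M: I[1,6], I[2,2], I[4,4]^2, I[4,5].
HN type (ℓ=4): μ^(1)=19; μ^(2)=8; μ^(3)=5/2; μ^(4)=-20/3

((0, 1, 0, 0, 0, 0); (0, 0, 0, 2, 0, 0); (0, 0, 0, 1, 1, 0); (1, 1, 1, 1, 1, 1))


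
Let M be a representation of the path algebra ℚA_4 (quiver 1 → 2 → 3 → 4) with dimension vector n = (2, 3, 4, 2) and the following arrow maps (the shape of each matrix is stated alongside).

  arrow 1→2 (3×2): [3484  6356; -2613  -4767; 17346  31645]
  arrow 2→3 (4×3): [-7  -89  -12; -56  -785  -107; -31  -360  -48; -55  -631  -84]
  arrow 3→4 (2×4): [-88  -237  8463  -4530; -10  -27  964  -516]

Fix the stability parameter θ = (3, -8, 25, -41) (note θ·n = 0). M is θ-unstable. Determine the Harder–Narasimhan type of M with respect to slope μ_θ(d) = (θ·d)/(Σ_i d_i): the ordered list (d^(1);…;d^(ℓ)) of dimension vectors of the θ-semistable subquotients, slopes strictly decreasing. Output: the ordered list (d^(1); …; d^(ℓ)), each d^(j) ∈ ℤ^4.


Interval decomposition of M: I[1,3], I[1,4], I[2,4], I[3,3].
HN type (ℓ=4): μ^(1)=25; μ^(2)=-5/2; μ^(3)=-21/4; μ^(4)=-8

((0, 0, 2, 0); (1, 1, 0, 0); (1, 1, 1, 1); (0, 1, 1, 1))


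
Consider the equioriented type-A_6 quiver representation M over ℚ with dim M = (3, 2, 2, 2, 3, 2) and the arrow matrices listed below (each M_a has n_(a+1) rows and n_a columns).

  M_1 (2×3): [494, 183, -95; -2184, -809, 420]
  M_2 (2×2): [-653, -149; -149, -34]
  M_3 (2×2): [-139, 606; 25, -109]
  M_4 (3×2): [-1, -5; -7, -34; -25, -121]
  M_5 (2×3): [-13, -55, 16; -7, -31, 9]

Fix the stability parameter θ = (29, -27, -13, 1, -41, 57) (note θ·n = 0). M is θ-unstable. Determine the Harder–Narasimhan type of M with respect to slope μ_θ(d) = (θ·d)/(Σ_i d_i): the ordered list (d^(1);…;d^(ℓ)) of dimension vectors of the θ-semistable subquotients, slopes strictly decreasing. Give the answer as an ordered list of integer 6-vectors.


Barcode: M ≅ I[1,1], I[1,6]^2, I[5,5]. HN layers by μ_θ (4 steps, strictly decreasing):
  μ^(1)=57; μ^(2)=29; μ^(3)=-51/5; μ^(4)=-41

((0, 0, 0, 0, 0, 2); (1, 0, 0, 0, 0, 0); (2, 2, 2, 2, 2, 0); (0, 0, 0, 0, 1, 0))


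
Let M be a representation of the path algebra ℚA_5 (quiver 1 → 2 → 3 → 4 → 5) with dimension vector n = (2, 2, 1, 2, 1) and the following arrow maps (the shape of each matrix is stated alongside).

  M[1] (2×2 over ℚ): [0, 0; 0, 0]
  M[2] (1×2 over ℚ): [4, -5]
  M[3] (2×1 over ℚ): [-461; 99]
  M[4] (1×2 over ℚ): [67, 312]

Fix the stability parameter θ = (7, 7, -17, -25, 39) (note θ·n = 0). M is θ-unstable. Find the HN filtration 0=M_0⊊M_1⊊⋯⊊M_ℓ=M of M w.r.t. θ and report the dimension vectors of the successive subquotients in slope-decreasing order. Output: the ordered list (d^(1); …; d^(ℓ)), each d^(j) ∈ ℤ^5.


Via rank(M_{q-1}∘⋯∘M_p): M ≅ I[1,1]^2, I[2,2], I[2,5], I[4,4].
μ_θ-semistable layers: μ^(1)=39; μ^(2)=7; μ^(3)=-35/3; μ^(4)=-25

((0, 0, 0, 0, 1); (2, 1, 0, 0, 0); (0, 1, 1, 1, 0); (0, 0, 0, 1, 0))


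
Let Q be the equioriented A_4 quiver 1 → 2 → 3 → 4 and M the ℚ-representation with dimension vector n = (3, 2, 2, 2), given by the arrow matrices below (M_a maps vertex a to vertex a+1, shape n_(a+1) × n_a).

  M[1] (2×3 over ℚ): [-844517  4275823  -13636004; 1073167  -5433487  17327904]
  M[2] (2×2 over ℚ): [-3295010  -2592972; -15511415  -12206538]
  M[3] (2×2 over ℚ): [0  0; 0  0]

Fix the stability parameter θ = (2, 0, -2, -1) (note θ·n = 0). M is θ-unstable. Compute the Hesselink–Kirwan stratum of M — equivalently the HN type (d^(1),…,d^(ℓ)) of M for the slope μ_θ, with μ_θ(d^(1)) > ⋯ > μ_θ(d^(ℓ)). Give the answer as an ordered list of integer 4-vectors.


Barcode: M ≅ I[1,1], I[1,2], I[1,3], I[3,3], I[4,4]^2. HN layers by μ_θ (5 steps, strictly decreasing):
  μ^(1)=2; μ^(2)=1; μ^(3)=0; μ^(4)=-1; μ^(5)=-2

((1, 0, 0, 0); (1, 1, 0, 0); (1, 1, 1, 0); (0, 0, 0, 2); (0, 0, 1, 0))


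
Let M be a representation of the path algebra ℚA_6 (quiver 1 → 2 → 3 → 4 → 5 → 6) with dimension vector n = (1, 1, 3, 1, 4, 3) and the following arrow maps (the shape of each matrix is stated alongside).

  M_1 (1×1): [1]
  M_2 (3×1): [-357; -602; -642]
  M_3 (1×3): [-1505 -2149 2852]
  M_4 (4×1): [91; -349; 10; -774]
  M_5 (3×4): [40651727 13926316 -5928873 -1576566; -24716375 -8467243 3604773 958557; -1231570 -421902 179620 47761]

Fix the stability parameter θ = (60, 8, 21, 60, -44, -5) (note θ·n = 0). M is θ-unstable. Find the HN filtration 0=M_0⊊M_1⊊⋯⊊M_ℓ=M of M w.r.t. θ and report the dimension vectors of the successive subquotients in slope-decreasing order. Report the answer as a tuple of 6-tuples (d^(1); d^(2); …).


Via rank(M_{q-1}∘⋯∘M_p): M ≅ I[1,6], I[3,3]^2, I[5,5], I[5,6]^2.
μ_θ-semistable layers: μ^(1)=21; μ^(2)=50/3; μ^(3)=-5; μ^(4)=-44

((0, 0, 2, 0, 0, 0); (1, 1, 1, 1, 1, 1); (0, 0, 0, 0, 0, 2); (0, 0, 0, 0, 3, 0))


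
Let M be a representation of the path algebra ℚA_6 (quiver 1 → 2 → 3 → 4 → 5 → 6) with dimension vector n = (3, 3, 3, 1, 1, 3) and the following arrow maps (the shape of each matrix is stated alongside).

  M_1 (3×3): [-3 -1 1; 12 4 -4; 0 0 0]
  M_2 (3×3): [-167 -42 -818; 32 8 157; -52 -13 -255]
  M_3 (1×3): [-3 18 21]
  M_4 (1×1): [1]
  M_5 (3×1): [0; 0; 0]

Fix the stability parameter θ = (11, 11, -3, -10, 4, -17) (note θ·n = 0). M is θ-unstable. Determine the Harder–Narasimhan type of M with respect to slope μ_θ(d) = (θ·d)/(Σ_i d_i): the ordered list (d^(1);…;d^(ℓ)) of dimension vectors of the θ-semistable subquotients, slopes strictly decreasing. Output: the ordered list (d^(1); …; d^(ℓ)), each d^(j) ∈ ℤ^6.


Interval decomposition of M: I[1,1]^2, I[1,5], I[2,3]^2, I[6,6]^3.
HN type (ℓ=4): μ^(1)=11; μ^(2)=4; μ^(3)=9/4; μ^(4)=-17

((2, 0, 0, 0, 0, 0); (0, 2, 2, 0, 1, 0); (1, 1, 1, 1, 0, 0); (0, 0, 0, 0, 0, 3))


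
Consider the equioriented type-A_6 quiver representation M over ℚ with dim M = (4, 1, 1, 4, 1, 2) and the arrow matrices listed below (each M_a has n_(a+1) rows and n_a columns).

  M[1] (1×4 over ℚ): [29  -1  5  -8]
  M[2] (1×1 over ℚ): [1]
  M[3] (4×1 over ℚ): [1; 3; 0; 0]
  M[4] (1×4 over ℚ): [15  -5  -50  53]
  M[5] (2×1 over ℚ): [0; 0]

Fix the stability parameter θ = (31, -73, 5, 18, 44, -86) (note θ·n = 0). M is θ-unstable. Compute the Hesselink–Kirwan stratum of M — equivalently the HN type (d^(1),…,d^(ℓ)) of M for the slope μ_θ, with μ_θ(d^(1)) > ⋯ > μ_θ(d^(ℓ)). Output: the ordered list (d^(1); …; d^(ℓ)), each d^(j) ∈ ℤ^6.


Barcode: M ≅ I[1,1]^3, I[1,4], I[4,4]^2, I[4,5], I[6,6]^2. HN layers by μ_θ (6 steps, strictly decreasing):
  μ^(1)=44; μ^(2)=31; μ^(3)=18; μ^(4)=5; μ^(5)=-21; μ^(6)=-86

((0, 0, 0, 0, 1, 0); (3, 0, 0, 0, 0, 0); (0, 0, 0, 4, 0, 0); (0, 0, 1, 0, 0, 0); (1, 1, 0, 0, 0, 0); (0, 0, 0, 0, 0, 2))


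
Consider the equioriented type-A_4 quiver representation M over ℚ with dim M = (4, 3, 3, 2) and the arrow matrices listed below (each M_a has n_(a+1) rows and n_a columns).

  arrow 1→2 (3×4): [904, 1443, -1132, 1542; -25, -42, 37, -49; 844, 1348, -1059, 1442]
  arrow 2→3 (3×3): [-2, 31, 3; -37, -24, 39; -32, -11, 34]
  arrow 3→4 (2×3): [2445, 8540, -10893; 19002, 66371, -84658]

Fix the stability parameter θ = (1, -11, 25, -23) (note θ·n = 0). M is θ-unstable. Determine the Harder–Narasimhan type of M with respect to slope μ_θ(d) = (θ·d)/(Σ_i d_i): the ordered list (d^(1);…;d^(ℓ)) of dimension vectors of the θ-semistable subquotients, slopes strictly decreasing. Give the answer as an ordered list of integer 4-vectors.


Interval decomposition of M: I[1,1], I[1,3], I[1,4]^2.
HN type (ℓ=3): μ^(1)=25; μ^(2)=1; μ^(3)=-5

((0, 0, 1, 0); (1, 0, 2, 2); (3, 3, 0, 0))


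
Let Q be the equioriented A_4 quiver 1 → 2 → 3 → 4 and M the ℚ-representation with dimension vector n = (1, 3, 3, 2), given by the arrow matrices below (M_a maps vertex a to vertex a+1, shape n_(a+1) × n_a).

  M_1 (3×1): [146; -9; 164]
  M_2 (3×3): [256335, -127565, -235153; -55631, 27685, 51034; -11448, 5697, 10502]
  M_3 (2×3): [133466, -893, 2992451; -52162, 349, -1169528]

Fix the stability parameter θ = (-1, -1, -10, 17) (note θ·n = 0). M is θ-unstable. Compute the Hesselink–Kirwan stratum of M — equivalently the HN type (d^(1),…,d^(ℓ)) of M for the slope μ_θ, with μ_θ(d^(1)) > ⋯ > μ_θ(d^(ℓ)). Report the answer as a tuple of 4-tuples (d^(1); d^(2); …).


Via rank(M_{q-1}∘⋯∘M_p): M ≅ I[1,4], I[2,3], I[2,4].
μ_θ-semistable layers: μ^(1)=17; μ^(2)=-4; μ^(3)=-11/2

((0, 0, 0, 2); (1, 1, 1, 0); (0, 2, 2, 0))


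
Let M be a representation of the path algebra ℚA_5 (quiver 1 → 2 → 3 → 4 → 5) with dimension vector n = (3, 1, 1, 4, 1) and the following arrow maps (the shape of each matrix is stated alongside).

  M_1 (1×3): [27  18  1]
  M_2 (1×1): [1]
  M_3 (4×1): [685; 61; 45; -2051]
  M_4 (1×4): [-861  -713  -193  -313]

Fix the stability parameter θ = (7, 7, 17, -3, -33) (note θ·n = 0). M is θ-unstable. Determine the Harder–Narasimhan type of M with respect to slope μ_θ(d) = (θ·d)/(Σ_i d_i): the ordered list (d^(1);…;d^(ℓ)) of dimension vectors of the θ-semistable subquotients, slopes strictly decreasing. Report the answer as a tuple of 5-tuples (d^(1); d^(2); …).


Interval decomposition of M: I[1,1]^2, I[1,4], I[4,4]^2, I[4,5].
HN type (ℓ=3): μ^(1)=7; μ^(2)=-3; μ^(3)=-18

((3, 1, 1, 1, 0); (0, 0, 0, 2, 0); (0, 0, 0, 1, 1))


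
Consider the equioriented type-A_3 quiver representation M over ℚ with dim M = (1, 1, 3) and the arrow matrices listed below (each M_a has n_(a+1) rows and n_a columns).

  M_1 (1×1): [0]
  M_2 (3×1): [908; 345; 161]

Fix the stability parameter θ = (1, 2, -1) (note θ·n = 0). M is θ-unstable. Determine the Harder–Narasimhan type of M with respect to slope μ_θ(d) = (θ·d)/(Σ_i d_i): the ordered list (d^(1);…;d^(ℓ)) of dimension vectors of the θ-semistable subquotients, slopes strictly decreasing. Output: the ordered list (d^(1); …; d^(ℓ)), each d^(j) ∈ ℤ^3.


Barcode: M ≅ I[1,1], I[2,3], I[3,3]^2. HN layers by μ_θ (3 steps, strictly decreasing):
  μ^(1)=1; μ^(2)=1/2; μ^(3)=-1

((1, 0, 0); (0, 1, 1); (0, 0, 2))


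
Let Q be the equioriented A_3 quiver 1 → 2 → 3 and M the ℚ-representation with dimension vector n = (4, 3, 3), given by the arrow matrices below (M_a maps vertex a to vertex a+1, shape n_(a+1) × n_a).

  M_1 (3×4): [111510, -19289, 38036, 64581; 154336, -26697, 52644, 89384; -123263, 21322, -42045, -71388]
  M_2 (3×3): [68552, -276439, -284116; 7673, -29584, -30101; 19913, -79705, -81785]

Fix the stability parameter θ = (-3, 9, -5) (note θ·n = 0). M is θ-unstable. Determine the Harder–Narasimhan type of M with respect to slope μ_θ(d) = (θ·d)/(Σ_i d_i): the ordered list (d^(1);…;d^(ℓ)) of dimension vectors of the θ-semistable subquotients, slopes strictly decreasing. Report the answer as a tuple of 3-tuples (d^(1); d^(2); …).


Barcode: M ≅ I[1,1], I[1,2], I[1,3]^2, I[3,3]. HN layers by μ_θ (4 steps, strictly decreasing):
  μ^(1)=9; μ^(2)=2; μ^(3)=-3; μ^(4)=-5

((0, 1, 0); (0, 2, 2); (4, 0, 0); (0, 0, 1))


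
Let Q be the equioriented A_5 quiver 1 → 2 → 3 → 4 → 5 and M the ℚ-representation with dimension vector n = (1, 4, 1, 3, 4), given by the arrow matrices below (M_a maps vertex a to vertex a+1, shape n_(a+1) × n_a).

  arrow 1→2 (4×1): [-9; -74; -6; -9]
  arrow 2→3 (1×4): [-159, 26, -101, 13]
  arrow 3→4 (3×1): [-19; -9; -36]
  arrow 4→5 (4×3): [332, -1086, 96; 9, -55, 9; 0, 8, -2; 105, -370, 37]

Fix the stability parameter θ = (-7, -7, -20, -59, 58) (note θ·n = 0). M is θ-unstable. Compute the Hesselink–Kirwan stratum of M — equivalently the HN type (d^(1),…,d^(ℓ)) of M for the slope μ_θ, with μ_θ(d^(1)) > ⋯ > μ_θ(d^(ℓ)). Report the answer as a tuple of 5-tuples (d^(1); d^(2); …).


Barcode: M ≅ I[1,5], I[2,2]^3, I[4,5]^2, I[5,5]. HN layers by μ_θ (4 steps, strictly decreasing):
  μ^(1)=58; μ^(2)=-7; μ^(3)=-93/4; μ^(4)=-59

((0, 0, 0, 0, 4); (0, 3, 0, 0, 0); (1, 1, 1, 1, 0); (0, 0, 0, 2, 0))


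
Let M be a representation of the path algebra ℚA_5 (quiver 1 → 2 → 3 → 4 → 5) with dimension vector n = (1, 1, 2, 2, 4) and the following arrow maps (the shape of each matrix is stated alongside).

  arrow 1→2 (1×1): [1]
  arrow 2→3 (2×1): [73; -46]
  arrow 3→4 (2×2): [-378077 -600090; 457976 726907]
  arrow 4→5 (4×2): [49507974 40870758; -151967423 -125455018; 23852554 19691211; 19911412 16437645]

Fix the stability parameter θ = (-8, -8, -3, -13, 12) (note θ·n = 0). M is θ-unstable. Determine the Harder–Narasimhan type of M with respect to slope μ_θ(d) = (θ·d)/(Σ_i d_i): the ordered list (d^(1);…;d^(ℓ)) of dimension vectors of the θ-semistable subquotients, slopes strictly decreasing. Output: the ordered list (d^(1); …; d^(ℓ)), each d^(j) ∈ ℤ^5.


Via rank(M_{q-1}∘⋯∘M_p): M ≅ I[1,5], I[3,5], I[5,5]^2.
μ_θ-semistable layers: μ^(1)=12; μ^(2)=-8

((0, 0, 0, 0, 4); (1, 1, 2, 2, 0))


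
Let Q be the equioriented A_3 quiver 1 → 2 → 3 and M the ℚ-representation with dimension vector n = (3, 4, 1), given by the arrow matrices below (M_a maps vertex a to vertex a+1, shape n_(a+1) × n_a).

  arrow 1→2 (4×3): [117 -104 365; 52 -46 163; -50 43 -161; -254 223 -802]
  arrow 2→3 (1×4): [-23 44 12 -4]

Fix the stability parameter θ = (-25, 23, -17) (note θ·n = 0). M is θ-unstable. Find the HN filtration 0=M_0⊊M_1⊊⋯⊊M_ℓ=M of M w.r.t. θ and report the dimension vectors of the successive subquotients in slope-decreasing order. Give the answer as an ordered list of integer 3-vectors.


Interval decomposition of M: I[1,2]^2, I[1,3], I[2,2].
HN type (ℓ=3): μ^(1)=23; μ^(2)=3; μ^(3)=-25

((0, 3, 0); (0, 1, 1); (3, 0, 0))


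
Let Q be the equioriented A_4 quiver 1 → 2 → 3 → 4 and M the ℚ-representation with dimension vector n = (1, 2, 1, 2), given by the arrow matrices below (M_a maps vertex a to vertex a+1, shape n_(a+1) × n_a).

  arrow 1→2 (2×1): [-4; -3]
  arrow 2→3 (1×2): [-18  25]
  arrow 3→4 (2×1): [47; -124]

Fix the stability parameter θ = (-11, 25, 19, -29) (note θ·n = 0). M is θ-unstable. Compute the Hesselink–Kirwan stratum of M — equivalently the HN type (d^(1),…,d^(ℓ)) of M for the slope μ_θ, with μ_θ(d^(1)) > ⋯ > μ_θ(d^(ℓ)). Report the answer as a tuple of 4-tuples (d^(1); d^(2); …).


Via rank(M_{q-1}∘⋯∘M_p): M ≅ I[1,4], I[2,2], I[4,4].
μ_θ-semistable layers: μ^(1)=25; μ^(2)=5; μ^(3)=-11; μ^(4)=-29

((0, 1, 0, 0); (0, 1, 1, 1); (1, 0, 0, 0); (0, 0, 0, 1))


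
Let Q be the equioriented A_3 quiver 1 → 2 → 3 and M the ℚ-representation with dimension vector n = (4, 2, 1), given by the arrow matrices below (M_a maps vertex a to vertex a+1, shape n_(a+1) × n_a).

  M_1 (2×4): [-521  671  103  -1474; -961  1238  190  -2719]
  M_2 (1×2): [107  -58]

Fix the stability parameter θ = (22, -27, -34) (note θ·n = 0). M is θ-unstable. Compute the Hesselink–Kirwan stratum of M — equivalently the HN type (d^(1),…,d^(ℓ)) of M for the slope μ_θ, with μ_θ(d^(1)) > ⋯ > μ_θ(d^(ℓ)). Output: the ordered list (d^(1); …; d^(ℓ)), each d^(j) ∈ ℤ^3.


Barcode: M ≅ I[1,1]^2, I[1,2], I[1,3]. HN layers by μ_θ (3 steps, strictly decreasing):
  μ^(1)=22; μ^(2)=-5/2; μ^(3)=-13

((2, 0, 0); (1, 1, 0); (1, 1, 1))


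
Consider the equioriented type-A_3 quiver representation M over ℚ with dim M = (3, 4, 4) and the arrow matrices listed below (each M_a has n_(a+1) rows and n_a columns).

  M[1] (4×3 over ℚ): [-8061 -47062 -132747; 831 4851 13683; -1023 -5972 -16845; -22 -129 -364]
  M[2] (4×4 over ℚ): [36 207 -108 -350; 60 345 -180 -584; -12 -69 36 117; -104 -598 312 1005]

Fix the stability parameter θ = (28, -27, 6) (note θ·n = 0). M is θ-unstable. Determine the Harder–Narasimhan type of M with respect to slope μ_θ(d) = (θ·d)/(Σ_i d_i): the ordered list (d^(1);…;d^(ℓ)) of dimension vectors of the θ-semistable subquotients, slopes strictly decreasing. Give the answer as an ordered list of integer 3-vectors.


Via rank(M_{q-1}∘⋯∘M_p): M ≅ I[1,1], I[1,3]^2, I[2,2]^2, I[3,3]^2.
μ_θ-semistable layers: μ^(1)=28; μ^(2)=6; μ^(3)=1/2; μ^(4)=-27

((1, 0, 0); (0, 0, 4); (2, 2, 0); (0, 2, 0))


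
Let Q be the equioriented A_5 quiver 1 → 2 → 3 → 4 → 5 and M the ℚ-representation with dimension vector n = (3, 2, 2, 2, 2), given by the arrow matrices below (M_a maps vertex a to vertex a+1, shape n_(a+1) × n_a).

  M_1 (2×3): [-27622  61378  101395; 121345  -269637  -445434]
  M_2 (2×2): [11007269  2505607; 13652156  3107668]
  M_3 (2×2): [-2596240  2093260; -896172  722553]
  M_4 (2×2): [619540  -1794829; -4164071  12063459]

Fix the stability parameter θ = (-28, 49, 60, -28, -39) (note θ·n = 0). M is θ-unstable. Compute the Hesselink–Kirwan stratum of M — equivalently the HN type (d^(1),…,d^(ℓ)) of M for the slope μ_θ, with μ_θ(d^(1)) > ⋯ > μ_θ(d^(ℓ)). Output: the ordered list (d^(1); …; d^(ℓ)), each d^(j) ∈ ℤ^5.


Barcode: M ≅ I[1,1], I[1,2], I[1,3], I[3,5], I[4,5]. HN layers by μ_θ (5 steps, strictly decreasing):
  μ^(1)=60; μ^(2)=49; μ^(3)=-7/3; μ^(4)=-28; μ^(5)=-67/2

((0, 0, 1, 0, 0); (0, 2, 0, 0, 0); (0, 0, 1, 1, 1); (3, 0, 0, 0, 0); (0, 0, 0, 1, 1))


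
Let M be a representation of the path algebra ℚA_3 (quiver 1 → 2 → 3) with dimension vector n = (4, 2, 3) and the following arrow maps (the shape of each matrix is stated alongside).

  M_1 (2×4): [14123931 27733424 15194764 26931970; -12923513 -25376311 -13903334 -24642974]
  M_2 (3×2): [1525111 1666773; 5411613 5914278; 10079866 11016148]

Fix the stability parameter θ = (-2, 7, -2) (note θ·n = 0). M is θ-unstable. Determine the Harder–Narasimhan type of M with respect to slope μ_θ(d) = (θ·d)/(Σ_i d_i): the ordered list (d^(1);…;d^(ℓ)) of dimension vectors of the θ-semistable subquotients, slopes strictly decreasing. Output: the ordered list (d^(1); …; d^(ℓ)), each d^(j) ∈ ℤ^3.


Via rank(M_{q-1}∘⋯∘M_p): M ≅ I[1,1]^2, I[1,3]^2, I[3,3].
μ_θ-semistable layers: μ^(1)=5/2; μ^(2)=-2

((0, 2, 2); (4, 0, 1))


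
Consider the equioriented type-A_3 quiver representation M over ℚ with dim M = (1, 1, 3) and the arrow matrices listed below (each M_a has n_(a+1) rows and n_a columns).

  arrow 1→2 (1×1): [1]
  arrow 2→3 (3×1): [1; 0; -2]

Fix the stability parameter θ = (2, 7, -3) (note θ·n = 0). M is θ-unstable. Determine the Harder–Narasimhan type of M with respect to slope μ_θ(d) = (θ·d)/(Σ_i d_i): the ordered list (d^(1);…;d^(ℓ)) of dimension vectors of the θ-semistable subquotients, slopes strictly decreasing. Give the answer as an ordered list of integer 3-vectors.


Interval decomposition of M: I[1,3], I[3,3]^2.
HN type (ℓ=2): μ^(1)=2; μ^(2)=-3

((1, 1, 1); (0, 0, 2))


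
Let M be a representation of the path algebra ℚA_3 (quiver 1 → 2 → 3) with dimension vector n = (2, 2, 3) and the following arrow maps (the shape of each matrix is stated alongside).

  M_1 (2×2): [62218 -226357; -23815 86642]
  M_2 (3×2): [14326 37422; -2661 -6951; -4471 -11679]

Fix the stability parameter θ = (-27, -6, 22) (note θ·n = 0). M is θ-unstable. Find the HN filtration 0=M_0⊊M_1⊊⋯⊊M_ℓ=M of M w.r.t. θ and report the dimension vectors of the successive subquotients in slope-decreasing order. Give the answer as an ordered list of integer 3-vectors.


Interval decomposition of M: I[1,3]^2, I[3,3].
HN type (ℓ=3): μ^(1)=22; μ^(2)=-6; μ^(3)=-27

((0, 0, 3); (0, 2, 0); (2, 0, 0))


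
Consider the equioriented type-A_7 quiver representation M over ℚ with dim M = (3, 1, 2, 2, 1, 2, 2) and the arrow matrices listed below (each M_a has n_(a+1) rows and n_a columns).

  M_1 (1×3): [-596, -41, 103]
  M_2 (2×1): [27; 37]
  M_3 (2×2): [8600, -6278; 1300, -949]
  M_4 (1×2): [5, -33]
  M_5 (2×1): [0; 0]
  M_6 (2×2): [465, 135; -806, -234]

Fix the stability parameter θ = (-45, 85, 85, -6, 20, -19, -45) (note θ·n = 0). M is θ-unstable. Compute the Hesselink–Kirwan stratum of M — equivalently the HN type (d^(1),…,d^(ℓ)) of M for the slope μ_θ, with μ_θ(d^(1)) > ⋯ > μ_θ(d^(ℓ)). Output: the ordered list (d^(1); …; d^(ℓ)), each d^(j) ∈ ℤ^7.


Barcode: M ≅ I[1,1]^2, I[1,5], I[3,3], I[4,4], I[6,6], I[6,7], I[7,7]. HN layers by μ_θ (6 steps, strictly decreasing):
  μ^(1)=85; μ^(2)=46; μ^(3)=-6; μ^(4)=-19; μ^(5)=-32; μ^(6)=-45

((0, 0, 1, 0, 0, 0, 0); (0, 1, 1, 1, 1, 0, 0); (0, 0, 0, 1, 0, 0, 0); (0, 0, 0, 0, 0, 1, 0); (0, 0, 0, 0, 0, 1, 1); (3, 0, 0, 0, 0, 0, 1))


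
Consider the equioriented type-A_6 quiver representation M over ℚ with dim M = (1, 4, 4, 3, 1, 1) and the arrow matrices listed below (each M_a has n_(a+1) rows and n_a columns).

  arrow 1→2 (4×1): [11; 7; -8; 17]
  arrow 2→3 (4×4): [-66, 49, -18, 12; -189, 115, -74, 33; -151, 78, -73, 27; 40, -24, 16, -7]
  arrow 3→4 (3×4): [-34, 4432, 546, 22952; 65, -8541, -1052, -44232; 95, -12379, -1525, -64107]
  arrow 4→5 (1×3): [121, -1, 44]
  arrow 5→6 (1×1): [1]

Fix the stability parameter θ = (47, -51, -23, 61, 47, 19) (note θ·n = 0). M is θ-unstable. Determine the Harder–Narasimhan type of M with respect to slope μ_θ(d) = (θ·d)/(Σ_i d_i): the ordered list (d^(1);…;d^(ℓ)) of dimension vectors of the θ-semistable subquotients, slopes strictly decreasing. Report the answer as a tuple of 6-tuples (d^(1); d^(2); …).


Interval decomposition of M: I[1,6], I[2,3], I[2,4]^2.
HN type (ℓ=5): μ^(1)=61; μ^(2)=127/3; μ^(3)=-9; μ^(4)=-23; μ^(5)=-51

((0, 0, 0, 2, 0, 0); (0, 0, 0, 1, 1, 1); (1, 1, 1, 0, 0, 0); (0, 0, 3, 0, 0, 0); (0, 3, 0, 0, 0, 0))
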